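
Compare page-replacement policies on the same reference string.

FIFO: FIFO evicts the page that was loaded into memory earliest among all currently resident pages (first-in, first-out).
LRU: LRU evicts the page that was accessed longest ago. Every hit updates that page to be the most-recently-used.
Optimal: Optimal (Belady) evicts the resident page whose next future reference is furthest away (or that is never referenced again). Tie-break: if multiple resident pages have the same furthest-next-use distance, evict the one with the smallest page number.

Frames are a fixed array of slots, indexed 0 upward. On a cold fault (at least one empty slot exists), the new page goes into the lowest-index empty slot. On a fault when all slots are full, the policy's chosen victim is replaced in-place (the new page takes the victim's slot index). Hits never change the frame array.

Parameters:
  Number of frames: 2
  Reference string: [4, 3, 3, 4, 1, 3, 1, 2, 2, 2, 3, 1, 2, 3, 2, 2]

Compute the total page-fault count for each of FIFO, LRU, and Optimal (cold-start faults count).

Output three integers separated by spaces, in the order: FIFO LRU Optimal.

Answer: 8 9 6

Derivation:
--- FIFO ---
  step 0: ref 4 -> FAULT, frames=[4,-] (faults so far: 1)
  step 1: ref 3 -> FAULT, frames=[4,3] (faults so far: 2)
  step 2: ref 3 -> HIT, frames=[4,3] (faults so far: 2)
  step 3: ref 4 -> HIT, frames=[4,3] (faults so far: 2)
  step 4: ref 1 -> FAULT, evict 4, frames=[1,3] (faults so far: 3)
  step 5: ref 3 -> HIT, frames=[1,3] (faults so far: 3)
  step 6: ref 1 -> HIT, frames=[1,3] (faults so far: 3)
  step 7: ref 2 -> FAULT, evict 3, frames=[1,2] (faults so far: 4)
  step 8: ref 2 -> HIT, frames=[1,2] (faults so far: 4)
  step 9: ref 2 -> HIT, frames=[1,2] (faults so far: 4)
  step 10: ref 3 -> FAULT, evict 1, frames=[3,2] (faults so far: 5)
  step 11: ref 1 -> FAULT, evict 2, frames=[3,1] (faults so far: 6)
  step 12: ref 2 -> FAULT, evict 3, frames=[2,1] (faults so far: 7)
  step 13: ref 3 -> FAULT, evict 1, frames=[2,3] (faults so far: 8)
  step 14: ref 2 -> HIT, frames=[2,3] (faults so far: 8)
  step 15: ref 2 -> HIT, frames=[2,3] (faults so far: 8)
  FIFO total faults: 8
--- LRU ---
  step 0: ref 4 -> FAULT, frames=[4,-] (faults so far: 1)
  step 1: ref 3 -> FAULT, frames=[4,3] (faults so far: 2)
  step 2: ref 3 -> HIT, frames=[4,3] (faults so far: 2)
  step 3: ref 4 -> HIT, frames=[4,3] (faults so far: 2)
  step 4: ref 1 -> FAULT, evict 3, frames=[4,1] (faults so far: 3)
  step 5: ref 3 -> FAULT, evict 4, frames=[3,1] (faults so far: 4)
  step 6: ref 1 -> HIT, frames=[3,1] (faults so far: 4)
  step 7: ref 2 -> FAULT, evict 3, frames=[2,1] (faults so far: 5)
  step 8: ref 2 -> HIT, frames=[2,1] (faults so far: 5)
  step 9: ref 2 -> HIT, frames=[2,1] (faults so far: 5)
  step 10: ref 3 -> FAULT, evict 1, frames=[2,3] (faults so far: 6)
  step 11: ref 1 -> FAULT, evict 2, frames=[1,3] (faults so far: 7)
  step 12: ref 2 -> FAULT, evict 3, frames=[1,2] (faults so far: 8)
  step 13: ref 3 -> FAULT, evict 1, frames=[3,2] (faults so far: 9)
  step 14: ref 2 -> HIT, frames=[3,2] (faults so far: 9)
  step 15: ref 2 -> HIT, frames=[3,2] (faults so far: 9)
  LRU total faults: 9
--- Optimal ---
  step 0: ref 4 -> FAULT, frames=[4,-] (faults so far: 1)
  step 1: ref 3 -> FAULT, frames=[4,3] (faults so far: 2)
  step 2: ref 3 -> HIT, frames=[4,3] (faults so far: 2)
  step 3: ref 4 -> HIT, frames=[4,3] (faults so far: 2)
  step 4: ref 1 -> FAULT, evict 4, frames=[1,3] (faults so far: 3)
  step 5: ref 3 -> HIT, frames=[1,3] (faults so far: 3)
  step 6: ref 1 -> HIT, frames=[1,3] (faults so far: 3)
  step 7: ref 2 -> FAULT, evict 1, frames=[2,3] (faults so far: 4)
  step 8: ref 2 -> HIT, frames=[2,3] (faults so far: 4)
  step 9: ref 2 -> HIT, frames=[2,3] (faults so far: 4)
  step 10: ref 3 -> HIT, frames=[2,3] (faults so far: 4)
  step 11: ref 1 -> FAULT, evict 3, frames=[2,1] (faults so far: 5)
  step 12: ref 2 -> HIT, frames=[2,1] (faults so far: 5)
  step 13: ref 3 -> FAULT, evict 1, frames=[2,3] (faults so far: 6)
  step 14: ref 2 -> HIT, frames=[2,3] (faults so far: 6)
  step 15: ref 2 -> HIT, frames=[2,3] (faults so far: 6)
  Optimal total faults: 6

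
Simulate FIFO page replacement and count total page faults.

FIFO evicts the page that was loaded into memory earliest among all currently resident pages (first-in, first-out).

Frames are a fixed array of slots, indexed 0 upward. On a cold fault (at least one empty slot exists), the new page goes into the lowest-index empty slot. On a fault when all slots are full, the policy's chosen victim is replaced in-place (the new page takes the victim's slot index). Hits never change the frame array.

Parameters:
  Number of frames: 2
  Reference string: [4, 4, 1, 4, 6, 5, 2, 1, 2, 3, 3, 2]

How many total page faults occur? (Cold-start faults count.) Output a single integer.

Answer: 8

Derivation:
Step 0: ref 4 → FAULT, frames=[4,-]
Step 1: ref 4 → HIT, frames=[4,-]
Step 2: ref 1 → FAULT, frames=[4,1]
Step 3: ref 4 → HIT, frames=[4,1]
Step 4: ref 6 → FAULT (evict 4), frames=[6,1]
Step 5: ref 5 → FAULT (evict 1), frames=[6,5]
Step 6: ref 2 → FAULT (evict 6), frames=[2,5]
Step 7: ref 1 → FAULT (evict 5), frames=[2,1]
Step 8: ref 2 → HIT, frames=[2,1]
Step 9: ref 3 → FAULT (evict 2), frames=[3,1]
Step 10: ref 3 → HIT, frames=[3,1]
Step 11: ref 2 → FAULT (evict 1), frames=[3,2]
Total faults: 8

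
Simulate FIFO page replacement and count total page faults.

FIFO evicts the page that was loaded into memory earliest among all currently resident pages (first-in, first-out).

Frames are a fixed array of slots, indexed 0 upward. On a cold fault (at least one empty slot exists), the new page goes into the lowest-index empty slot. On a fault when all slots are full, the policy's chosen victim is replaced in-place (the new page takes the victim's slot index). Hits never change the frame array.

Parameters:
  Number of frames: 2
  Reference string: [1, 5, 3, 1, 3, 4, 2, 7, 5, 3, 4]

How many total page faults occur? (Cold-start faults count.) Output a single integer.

Answer: 10

Derivation:
Step 0: ref 1 → FAULT, frames=[1,-]
Step 1: ref 5 → FAULT, frames=[1,5]
Step 2: ref 3 → FAULT (evict 1), frames=[3,5]
Step 3: ref 1 → FAULT (evict 5), frames=[3,1]
Step 4: ref 3 → HIT, frames=[3,1]
Step 5: ref 4 → FAULT (evict 3), frames=[4,1]
Step 6: ref 2 → FAULT (evict 1), frames=[4,2]
Step 7: ref 7 → FAULT (evict 4), frames=[7,2]
Step 8: ref 5 → FAULT (evict 2), frames=[7,5]
Step 9: ref 3 → FAULT (evict 7), frames=[3,5]
Step 10: ref 4 → FAULT (evict 5), frames=[3,4]
Total faults: 10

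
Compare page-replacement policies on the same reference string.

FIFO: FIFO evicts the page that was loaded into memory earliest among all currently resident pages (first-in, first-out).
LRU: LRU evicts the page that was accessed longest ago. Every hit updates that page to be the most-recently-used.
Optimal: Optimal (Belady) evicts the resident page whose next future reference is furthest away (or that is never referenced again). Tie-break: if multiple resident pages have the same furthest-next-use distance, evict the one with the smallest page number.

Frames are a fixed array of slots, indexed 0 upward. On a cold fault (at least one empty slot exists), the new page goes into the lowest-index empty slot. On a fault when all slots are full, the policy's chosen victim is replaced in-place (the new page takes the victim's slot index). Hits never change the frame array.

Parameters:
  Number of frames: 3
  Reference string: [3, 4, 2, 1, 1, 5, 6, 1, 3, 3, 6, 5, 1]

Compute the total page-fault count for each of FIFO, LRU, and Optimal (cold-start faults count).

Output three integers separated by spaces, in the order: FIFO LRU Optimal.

Answer: 8 9 7

Derivation:
--- FIFO ---
  step 0: ref 3 -> FAULT, frames=[3,-,-] (faults so far: 1)
  step 1: ref 4 -> FAULT, frames=[3,4,-] (faults so far: 2)
  step 2: ref 2 -> FAULT, frames=[3,4,2] (faults so far: 3)
  step 3: ref 1 -> FAULT, evict 3, frames=[1,4,2] (faults so far: 4)
  step 4: ref 1 -> HIT, frames=[1,4,2] (faults so far: 4)
  step 5: ref 5 -> FAULT, evict 4, frames=[1,5,2] (faults so far: 5)
  step 6: ref 6 -> FAULT, evict 2, frames=[1,5,6] (faults so far: 6)
  step 7: ref 1 -> HIT, frames=[1,5,6] (faults so far: 6)
  step 8: ref 3 -> FAULT, evict 1, frames=[3,5,6] (faults so far: 7)
  step 9: ref 3 -> HIT, frames=[3,5,6] (faults so far: 7)
  step 10: ref 6 -> HIT, frames=[3,5,6] (faults so far: 7)
  step 11: ref 5 -> HIT, frames=[3,5,6] (faults so far: 7)
  step 12: ref 1 -> FAULT, evict 5, frames=[3,1,6] (faults so far: 8)
  FIFO total faults: 8
--- LRU ---
  step 0: ref 3 -> FAULT, frames=[3,-,-] (faults so far: 1)
  step 1: ref 4 -> FAULT, frames=[3,4,-] (faults so far: 2)
  step 2: ref 2 -> FAULT, frames=[3,4,2] (faults so far: 3)
  step 3: ref 1 -> FAULT, evict 3, frames=[1,4,2] (faults so far: 4)
  step 4: ref 1 -> HIT, frames=[1,4,2] (faults so far: 4)
  step 5: ref 5 -> FAULT, evict 4, frames=[1,5,2] (faults so far: 5)
  step 6: ref 6 -> FAULT, evict 2, frames=[1,5,6] (faults so far: 6)
  step 7: ref 1 -> HIT, frames=[1,5,6] (faults so far: 6)
  step 8: ref 3 -> FAULT, evict 5, frames=[1,3,6] (faults so far: 7)
  step 9: ref 3 -> HIT, frames=[1,3,6] (faults so far: 7)
  step 10: ref 6 -> HIT, frames=[1,3,6] (faults so far: 7)
  step 11: ref 5 -> FAULT, evict 1, frames=[5,3,6] (faults so far: 8)
  step 12: ref 1 -> FAULT, evict 3, frames=[5,1,6] (faults so far: 9)
  LRU total faults: 9
--- Optimal ---
  step 0: ref 3 -> FAULT, frames=[3,-,-] (faults so far: 1)
  step 1: ref 4 -> FAULT, frames=[3,4,-] (faults so far: 2)
  step 2: ref 2 -> FAULT, frames=[3,4,2] (faults so far: 3)
  step 3: ref 1 -> FAULT, evict 2, frames=[3,4,1] (faults so far: 4)
  step 4: ref 1 -> HIT, frames=[3,4,1] (faults so far: 4)
  step 5: ref 5 -> FAULT, evict 4, frames=[3,5,1] (faults so far: 5)
  step 6: ref 6 -> FAULT, evict 5, frames=[3,6,1] (faults so far: 6)
  step 7: ref 1 -> HIT, frames=[3,6,1] (faults so far: 6)
  step 8: ref 3 -> HIT, frames=[3,6,1] (faults so far: 6)
  step 9: ref 3 -> HIT, frames=[3,6,1] (faults so far: 6)
  step 10: ref 6 -> HIT, frames=[3,6,1] (faults so far: 6)
  step 11: ref 5 -> FAULT, evict 3, frames=[5,6,1] (faults so far: 7)
  step 12: ref 1 -> HIT, frames=[5,6,1] (faults so far: 7)
  Optimal total faults: 7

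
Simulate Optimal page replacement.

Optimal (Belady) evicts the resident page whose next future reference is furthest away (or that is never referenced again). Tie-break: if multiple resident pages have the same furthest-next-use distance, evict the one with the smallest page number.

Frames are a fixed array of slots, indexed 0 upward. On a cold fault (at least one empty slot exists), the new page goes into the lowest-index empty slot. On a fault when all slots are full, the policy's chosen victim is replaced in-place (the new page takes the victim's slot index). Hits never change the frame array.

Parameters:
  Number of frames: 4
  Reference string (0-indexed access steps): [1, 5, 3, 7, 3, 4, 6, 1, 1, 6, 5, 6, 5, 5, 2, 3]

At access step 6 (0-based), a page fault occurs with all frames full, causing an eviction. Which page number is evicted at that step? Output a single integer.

Step 0: ref 1 -> FAULT, frames=[1,-,-,-]
Step 1: ref 5 -> FAULT, frames=[1,5,-,-]
Step 2: ref 3 -> FAULT, frames=[1,5,3,-]
Step 3: ref 7 -> FAULT, frames=[1,5,3,7]
Step 4: ref 3 -> HIT, frames=[1,5,3,7]
Step 5: ref 4 -> FAULT, evict 7, frames=[1,5,3,4]
Step 6: ref 6 -> FAULT, evict 4, frames=[1,5,3,6]
At step 6: evicted page 4

Answer: 4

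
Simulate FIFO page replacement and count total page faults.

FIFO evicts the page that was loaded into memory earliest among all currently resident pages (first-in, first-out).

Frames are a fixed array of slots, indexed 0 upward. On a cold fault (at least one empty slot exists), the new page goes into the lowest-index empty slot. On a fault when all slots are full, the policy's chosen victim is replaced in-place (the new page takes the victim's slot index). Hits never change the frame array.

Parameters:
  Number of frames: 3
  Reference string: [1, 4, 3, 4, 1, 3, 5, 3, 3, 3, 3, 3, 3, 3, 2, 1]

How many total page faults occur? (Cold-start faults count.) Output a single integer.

Answer: 6

Derivation:
Step 0: ref 1 → FAULT, frames=[1,-,-]
Step 1: ref 4 → FAULT, frames=[1,4,-]
Step 2: ref 3 → FAULT, frames=[1,4,3]
Step 3: ref 4 → HIT, frames=[1,4,3]
Step 4: ref 1 → HIT, frames=[1,4,3]
Step 5: ref 3 → HIT, frames=[1,4,3]
Step 6: ref 5 → FAULT (evict 1), frames=[5,4,3]
Step 7: ref 3 → HIT, frames=[5,4,3]
Step 8: ref 3 → HIT, frames=[5,4,3]
Step 9: ref 3 → HIT, frames=[5,4,3]
Step 10: ref 3 → HIT, frames=[5,4,3]
Step 11: ref 3 → HIT, frames=[5,4,3]
Step 12: ref 3 → HIT, frames=[5,4,3]
Step 13: ref 3 → HIT, frames=[5,4,3]
Step 14: ref 2 → FAULT (evict 4), frames=[5,2,3]
Step 15: ref 1 → FAULT (evict 3), frames=[5,2,1]
Total faults: 6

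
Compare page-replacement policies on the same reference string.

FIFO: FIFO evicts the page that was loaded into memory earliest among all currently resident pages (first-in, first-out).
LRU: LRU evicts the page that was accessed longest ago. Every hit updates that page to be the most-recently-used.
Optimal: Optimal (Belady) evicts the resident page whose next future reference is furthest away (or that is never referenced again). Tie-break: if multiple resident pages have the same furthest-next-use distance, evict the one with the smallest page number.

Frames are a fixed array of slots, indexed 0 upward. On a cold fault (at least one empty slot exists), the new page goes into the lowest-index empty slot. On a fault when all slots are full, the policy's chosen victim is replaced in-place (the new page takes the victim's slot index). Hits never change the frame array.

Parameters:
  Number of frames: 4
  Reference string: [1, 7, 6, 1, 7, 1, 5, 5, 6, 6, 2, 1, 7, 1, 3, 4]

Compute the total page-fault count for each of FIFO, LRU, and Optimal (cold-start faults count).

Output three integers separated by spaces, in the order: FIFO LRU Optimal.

--- FIFO ---
  step 0: ref 1 -> FAULT, frames=[1,-,-,-] (faults so far: 1)
  step 1: ref 7 -> FAULT, frames=[1,7,-,-] (faults so far: 2)
  step 2: ref 6 -> FAULT, frames=[1,7,6,-] (faults so far: 3)
  step 3: ref 1 -> HIT, frames=[1,7,6,-] (faults so far: 3)
  step 4: ref 7 -> HIT, frames=[1,7,6,-] (faults so far: 3)
  step 5: ref 1 -> HIT, frames=[1,7,6,-] (faults so far: 3)
  step 6: ref 5 -> FAULT, frames=[1,7,6,5] (faults so far: 4)
  step 7: ref 5 -> HIT, frames=[1,7,6,5] (faults so far: 4)
  step 8: ref 6 -> HIT, frames=[1,7,6,5] (faults so far: 4)
  step 9: ref 6 -> HIT, frames=[1,7,6,5] (faults so far: 4)
  step 10: ref 2 -> FAULT, evict 1, frames=[2,7,6,5] (faults so far: 5)
  step 11: ref 1 -> FAULT, evict 7, frames=[2,1,6,5] (faults so far: 6)
  step 12: ref 7 -> FAULT, evict 6, frames=[2,1,7,5] (faults so far: 7)
  step 13: ref 1 -> HIT, frames=[2,1,7,5] (faults so far: 7)
  step 14: ref 3 -> FAULT, evict 5, frames=[2,1,7,3] (faults so far: 8)
  step 15: ref 4 -> FAULT, evict 2, frames=[4,1,7,3] (faults so far: 9)
  FIFO total faults: 9
--- LRU ---
  step 0: ref 1 -> FAULT, frames=[1,-,-,-] (faults so far: 1)
  step 1: ref 7 -> FAULT, frames=[1,7,-,-] (faults so far: 2)
  step 2: ref 6 -> FAULT, frames=[1,7,6,-] (faults so far: 3)
  step 3: ref 1 -> HIT, frames=[1,7,6,-] (faults so far: 3)
  step 4: ref 7 -> HIT, frames=[1,7,6,-] (faults so far: 3)
  step 5: ref 1 -> HIT, frames=[1,7,6,-] (faults so far: 3)
  step 6: ref 5 -> FAULT, frames=[1,7,6,5] (faults so far: 4)
  step 7: ref 5 -> HIT, frames=[1,7,6,5] (faults so far: 4)
  step 8: ref 6 -> HIT, frames=[1,7,6,5] (faults so far: 4)
  step 9: ref 6 -> HIT, frames=[1,7,6,5] (faults so far: 4)
  step 10: ref 2 -> FAULT, evict 7, frames=[1,2,6,5] (faults so far: 5)
  step 11: ref 1 -> HIT, frames=[1,2,6,5] (faults so far: 5)
  step 12: ref 7 -> FAULT, evict 5, frames=[1,2,6,7] (faults so far: 6)
  step 13: ref 1 -> HIT, frames=[1,2,6,7] (faults so far: 6)
  step 14: ref 3 -> FAULT, evict 6, frames=[1,2,3,7] (faults so far: 7)
  step 15: ref 4 -> FAULT, evict 2, frames=[1,4,3,7] (faults so far: 8)
  LRU total faults: 8
--- Optimal ---
  step 0: ref 1 -> FAULT, frames=[1,-,-,-] (faults so far: 1)
  step 1: ref 7 -> FAULT, frames=[1,7,-,-] (faults so far: 2)
  step 2: ref 6 -> FAULT, frames=[1,7,6,-] (faults so far: 3)
  step 3: ref 1 -> HIT, frames=[1,7,6,-] (faults so far: 3)
  step 4: ref 7 -> HIT, frames=[1,7,6,-] (faults so far: 3)
  step 5: ref 1 -> HIT, frames=[1,7,6,-] (faults so far: 3)
  step 6: ref 5 -> FAULT, frames=[1,7,6,5] (faults so far: 4)
  step 7: ref 5 -> HIT, frames=[1,7,6,5] (faults so far: 4)
  step 8: ref 6 -> HIT, frames=[1,7,6,5] (faults so far: 4)
  step 9: ref 6 -> HIT, frames=[1,7,6,5] (faults so far: 4)
  step 10: ref 2 -> FAULT, evict 5, frames=[1,7,6,2] (faults so far: 5)
  step 11: ref 1 -> HIT, frames=[1,7,6,2] (faults so far: 5)
  step 12: ref 7 -> HIT, frames=[1,7,6,2] (faults so far: 5)
  step 13: ref 1 -> HIT, frames=[1,7,6,2] (faults so far: 5)
  step 14: ref 3 -> FAULT, evict 1, frames=[3,7,6,2] (faults so far: 6)
  step 15: ref 4 -> FAULT, evict 2, frames=[3,7,6,4] (faults so far: 7)
  Optimal total faults: 7

Answer: 9 8 7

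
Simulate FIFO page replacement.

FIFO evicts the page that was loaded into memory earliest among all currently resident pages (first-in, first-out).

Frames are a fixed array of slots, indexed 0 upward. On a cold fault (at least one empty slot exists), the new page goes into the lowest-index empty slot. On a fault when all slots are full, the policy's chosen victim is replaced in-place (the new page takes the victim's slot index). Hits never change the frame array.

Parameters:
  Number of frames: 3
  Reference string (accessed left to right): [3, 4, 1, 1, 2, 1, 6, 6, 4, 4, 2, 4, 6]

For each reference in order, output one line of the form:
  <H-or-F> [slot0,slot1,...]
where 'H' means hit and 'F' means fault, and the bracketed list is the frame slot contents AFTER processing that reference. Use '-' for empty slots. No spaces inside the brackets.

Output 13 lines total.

F [3,-,-]
F [3,4,-]
F [3,4,1]
H [3,4,1]
F [2,4,1]
H [2,4,1]
F [2,6,1]
H [2,6,1]
F [2,6,4]
H [2,6,4]
H [2,6,4]
H [2,6,4]
H [2,6,4]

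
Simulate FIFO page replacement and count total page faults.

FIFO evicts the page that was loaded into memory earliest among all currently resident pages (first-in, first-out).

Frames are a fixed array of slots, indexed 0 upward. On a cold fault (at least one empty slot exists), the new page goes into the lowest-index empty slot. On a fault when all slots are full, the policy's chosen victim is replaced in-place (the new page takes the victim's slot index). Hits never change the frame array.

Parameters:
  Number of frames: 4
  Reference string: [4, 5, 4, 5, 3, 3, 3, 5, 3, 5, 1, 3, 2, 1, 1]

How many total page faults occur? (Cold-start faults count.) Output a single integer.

Step 0: ref 4 → FAULT, frames=[4,-,-,-]
Step 1: ref 5 → FAULT, frames=[4,5,-,-]
Step 2: ref 4 → HIT, frames=[4,5,-,-]
Step 3: ref 5 → HIT, frames=[4,5,-,-]
Step 4: ref 3 → FAULT, frames=[4,5,3,-]
Step 5: ref 3 → HIT, frames=[4,5,3,-]
Step 6: ref 3 → HIT, frames=[4,5,3,-]
Step 7: ref 5 → HIT, frames=[4,5,3,-]
Step 8: ref 3 → HIT, frames=[4,5,3,-]
Step 9: ref 5 → HIT, frames=[4,5,3,-]
Step 10: ref 1 → FAULT, frames=[4,5,3,1]
Step 11: ref 3 → HIT, frames=[4,5,3,1]
Step 12: ref 2 → FAULT (evict 4), frames=[2,5,3,1]
Step 13: ref 1 → HIT, frames=[2,5,3,1]
Step 14: ref 1 → HIT, frames=[2,5,3,1]
Total faults: 5

Answer: 5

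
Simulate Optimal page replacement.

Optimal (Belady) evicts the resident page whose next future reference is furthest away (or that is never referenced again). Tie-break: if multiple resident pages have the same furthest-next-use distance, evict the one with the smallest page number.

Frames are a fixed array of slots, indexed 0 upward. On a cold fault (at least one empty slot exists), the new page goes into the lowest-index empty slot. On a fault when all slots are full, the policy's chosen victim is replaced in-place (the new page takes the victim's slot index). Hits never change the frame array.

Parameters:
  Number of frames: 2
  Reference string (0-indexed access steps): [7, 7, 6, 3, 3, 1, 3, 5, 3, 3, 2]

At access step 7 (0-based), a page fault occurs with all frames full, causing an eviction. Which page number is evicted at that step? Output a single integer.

Step 0: ref 7 -> FAULT, frames=[7,-]
Step 1: ref 7 -> HIT, frames=[7,-]
Step 2: ref 6 -> FAULT, frames=[7,6]
Step 3: ref 3 -> FAULT, evict 6, frames=[7,3]
Step 4: ref 3 -> HIT, frames=[7,3]
Step 5: ref 1 -> FAULT, evict 7, frames=[1,3]
Step 6: ref 3 -> HIT, frames=[1,3]
Step 7: ref 5 -> FAULT, evict 1, frames=[5,3]
At step 7: evicted page 1

Answer: 1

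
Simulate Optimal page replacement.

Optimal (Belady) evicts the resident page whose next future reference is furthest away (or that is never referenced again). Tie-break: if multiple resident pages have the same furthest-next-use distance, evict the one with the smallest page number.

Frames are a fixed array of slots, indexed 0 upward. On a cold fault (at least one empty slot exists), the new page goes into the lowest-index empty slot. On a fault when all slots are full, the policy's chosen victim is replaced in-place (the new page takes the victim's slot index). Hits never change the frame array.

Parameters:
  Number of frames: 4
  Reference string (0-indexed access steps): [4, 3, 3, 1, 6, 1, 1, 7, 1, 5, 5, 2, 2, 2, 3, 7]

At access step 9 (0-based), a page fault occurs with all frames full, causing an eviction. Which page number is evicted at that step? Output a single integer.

Answer: 1

Derivation:
Step 0: ref 4 -> FAULT, frames=[4,-,-,-]
Step 1: ref 3 -> FAULT, frames=[4,3,-,-]
Step 2: ref 3 -> HIT, frames=[4,3,-,-]
Step 3: ref 1 -> FAULT, frames=[4,3,1,-]
Step 4: ref 6 -> FAULT, frames=[4,3,1,6]
Step 5: ref 1 -> HIT, frames=[4,3,1,6]
Step 6: ref 1 -> HIT, frames=[4,3,1,6]
Step 7: ref 7 -> FAULT, evict 4, frames=[7,3,1,6]
Step 8: ref 1 -> HIT, frames=[7,3,1,6]
Step 9: ref 5 -> FAULT, evict 1, frames=[7,3,5,6]
At step 9: evicted page 1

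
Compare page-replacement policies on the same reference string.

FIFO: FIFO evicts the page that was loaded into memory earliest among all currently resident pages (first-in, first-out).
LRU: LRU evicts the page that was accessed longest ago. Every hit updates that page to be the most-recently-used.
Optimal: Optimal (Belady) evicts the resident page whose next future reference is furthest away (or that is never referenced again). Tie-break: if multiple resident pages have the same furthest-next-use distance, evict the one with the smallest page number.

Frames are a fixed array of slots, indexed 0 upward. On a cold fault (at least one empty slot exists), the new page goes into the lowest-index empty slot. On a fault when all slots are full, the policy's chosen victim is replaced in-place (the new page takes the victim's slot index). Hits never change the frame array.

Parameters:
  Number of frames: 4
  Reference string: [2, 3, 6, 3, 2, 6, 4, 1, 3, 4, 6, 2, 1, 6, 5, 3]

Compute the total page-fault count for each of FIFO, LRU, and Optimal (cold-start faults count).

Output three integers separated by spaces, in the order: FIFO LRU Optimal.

--- FIFO ---
  step 0: ref 2 -> FAULT, frames=[2,-,-,-] (faults so far: 1)
  step 1: ref 3 -> FAULT, frames=[2,3,-,-] (faults so far: 2)
  step 2: ref 6 -> FAULT, frames=[2,3,6,-] (faults so far: 3)
  step 3: ref 3 -> HIT, frames=[2,3,6,-] (faults so far: 3)
  step 4: ref 2 -> HIT, frames=[2,3,6,-] (faults so far: 3)
  step 5: ref 6 -> HIT, frames=[2,3,6,-] (faults so far: 3)
  step 6: ref 4 -> FAULT, frames=[2,3,6,4] (faults so far: 4)
  step 7: ref 1 -> FAULT, evict 2, frames=[1,3,6,4] (faults so far: 5)
  step 8: ref 3 -> HIT, frames=[1,3,6,4] (faults so far: 5)
  step 9: ref 4 -> HIT, frames=[1,3,6,4] (faults so far: 5)
  step 10: ref 6 -> HIT, frames=[1,3,6,4] (faults so far: 5)
  step 11: ref 2 -> FAULT, evict 3, frames=[1,2,6,4] (faults so far: 6)
  step 12: ref 1 -> HIT, frames=[1,2,6,4] (faults so far: 6)
  step 13: ref 6 -> HIT, frames=[1,2,6,4] (faults so far: 6)
  step 14: ref 5 -> FAULT, evict 6, frames=[1,2,5,4] (faults so far: 7)
  step 15: ref 3 -> FAULT, evict 4, frames=[1,2,5,3] (faults so far: 8)
  FIFO total faults: 8
--- LRU ---
  step 0: ref 2 -> FAULT, frames=[2,-,-,-] (faults so far: 1)
  step 1: ref 3 -> FAULT, frames=[2,3,-,-] (faults so far: 2)
  step 2: ref 6 -> FAULT, frames=[2,3,6,-] (faults so far: 3)
  step 3: ref 3 -> HIT, frames=[2,3,6,-] (faults so far: 3)
  step 4: ref 2 -> HIT, frames=[2,3,6,-] (faults so far: 3)
  step 5: ref 6 -> HIT, frames=[2,3,6,-] (faults so far: 3)
  step 6: ref 4 -> FAULT, frames=[2,3,6,4] (faults so far: 4)
  step 7: ref 1 -> FAULT, evict 3, frames=[2,1,6,4] (faults so far: 5)
  step 8: ref 3 -> FAULT, evict 2, frames=[3,1,6,4] (faults so far: 6)
  step 9: ref 4 -> HIT, frames=[3,1,6,4] (faults so far: 6)
  step 10: ref 6 -> HIT, frames=[3,1,6,4] (faults so far: 6)
  step 11: ref 2 -> FAULT, evict 1, frames=[3,2,6,4] (faults so far: 7)
  step 12: ref 1 -> FAULT, evict 3, frames=[1,2,6,4] (faults so far: 8)
  step 13: ref 6 -> HIT, frames=[1,2,6,4] (faults so far: 8)
  step 14: ref 5 -> FAULT, evict 4, frames=[1,2,6,5] (faults so far: 9)
  step 15: ref 3 -> FAULT, evict 2, frames=[1,3,6,5] (faults so far: 10)
  LRU total faults: 10
--- Optimal ---
  step 0: ref 2 -> FAULT, frames=[2,-,-,-] (faults so far: 1)
  step 1: ref 3 -> FAULT, frames=[2,3,-,-] (faults so far: 2)
  step 2: ref 6 -> FAULT, frames=[2,3,6,-] (faults so far: 3)
  step 3: ref 3 -> HIT, frames=[2,3,6,-] (faults so far: 3)
  step 4: ref 2 -> HIT, frames=[2,3,6,-] (faults so far: 3)
  step 5: ref 6 -> HIT, frames=[2,3,6,-] (faults so far: 3)
  step 6: ref 4 -> FAULT, frames=[2,3,6,4] (faults so far: 4)
  step 7: ref 1 -> FAULT, evict 2, frames=[1,3,6,4] (faults so far: 5)
  step 8: ref 3 -> HIT, frames=[1,3,6,4] (faults so far: 5)
  step 9: ref 4 -> HIT, frames=[1,3,6,4] (faults so far: 5)
  step 10: ref 6 -> HIT, frames=[1,3,6,4] (faults so far: 5)
  step 11: ref 2 -> FAULT, evict 4, frames=[1,3,6,2] (faults so far: 6)
  step 12: ref 1 -> HIT, frames=[1,3,6,2] (faults so far: 6)
  step 13: ref 6 -> HIT, frames=[1,3,6,2] (faults so far: 6)
  step 14: ref 5 -> FAULT, evict 1, frames=[5,3,6,2] (faults so far: 7)
  step 15: ref 3 -> HIT, frames=[5,3,6,2] (faults so far: 7)
  Optimal total faults: 7

Answer: 8 10 7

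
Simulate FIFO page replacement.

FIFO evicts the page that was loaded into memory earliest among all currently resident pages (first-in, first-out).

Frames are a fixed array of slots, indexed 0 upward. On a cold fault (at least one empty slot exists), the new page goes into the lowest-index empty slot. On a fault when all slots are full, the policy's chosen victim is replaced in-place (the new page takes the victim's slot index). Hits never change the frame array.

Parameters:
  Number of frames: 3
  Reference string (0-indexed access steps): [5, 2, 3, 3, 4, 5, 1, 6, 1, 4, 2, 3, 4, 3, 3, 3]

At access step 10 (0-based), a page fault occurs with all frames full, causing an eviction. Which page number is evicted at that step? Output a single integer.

Answer: 1

Derivation:
Step 0: ref 5 -> FAULT, frames=[5,-,-]
Step 1: ref 2 -> FAULT, frames=[5,2,-]
Step 2: ref 3 -> FAULT, frames=[5,2,3]
Step 3: ref 3 -> HIT, frames=[5,2,3]
Step 4: ref 4 -> FAULT, evict 5, frames=[4,2,3]
Step 5: ref 5 -> FAULT, evict 2, frames=[4,5,3]
Step 6: ref 1 -> FAULT, evict 3, frames=[4,5,1]
Step 7: ref 6 -> FAULT, evict 4, frames=[6,5,1]
Step 8: ref 1 -> HIT, frames=[6,5,1]
Step 9: ref 4 -> FAULT, evict 5, frames=[6,4,1]
Step 10: ref 2 -> FAULT, evict 1, frames=[6,4,2]
At step 10: evicted page 1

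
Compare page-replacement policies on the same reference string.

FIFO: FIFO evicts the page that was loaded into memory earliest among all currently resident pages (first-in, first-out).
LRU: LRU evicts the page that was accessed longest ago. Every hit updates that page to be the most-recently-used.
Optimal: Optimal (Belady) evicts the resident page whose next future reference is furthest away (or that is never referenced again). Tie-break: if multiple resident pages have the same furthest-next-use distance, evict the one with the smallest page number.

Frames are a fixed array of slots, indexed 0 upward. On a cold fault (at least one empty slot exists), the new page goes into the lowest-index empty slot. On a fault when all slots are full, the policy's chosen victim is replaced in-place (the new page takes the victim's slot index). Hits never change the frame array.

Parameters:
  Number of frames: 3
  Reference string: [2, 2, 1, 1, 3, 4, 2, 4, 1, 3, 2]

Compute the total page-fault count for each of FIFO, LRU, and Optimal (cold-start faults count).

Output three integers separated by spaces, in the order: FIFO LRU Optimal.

Answer: 7 8 5

Derivation:
--- FIFO ---
  step 0: ref 2 -> FAULT, frames=[2,-,-] (faults so far: 1)
  step 1: ref 2 -> HIT, frames=[2,-,-] (faults so far: 1)
  step 2: ref 1 -> FAULT, frames=[2,1,-] (faults so far: 2)
  step 3: ref 1 -> HIT, frames=[2,1,-] (faults so far: 2)
  step 4: ref 3 -> FAULT, frames=[2,1,3] (faults so far: 3)
  step 5: ref 4 -> FAULT, evict 2, frames=[4,1,3] (faults so far: 4)
  step 6: ref 2 -> FAULT, evict 1, frames=[4,2,3] (faults so far: 5)
  step 7: ref 4 -> HIT, frames=[4,2,3] (faults so far: 5)
  step 8: ref 1 -> FAULT, evict 3, frames=[4,2,1] (faults so far: 6)
  step 9: ref 3 -> FAULT, evict 4, frames=[3,2,1] (faults so far: 7)
  step 10: ref 2 -> HIT, frames=[3,2,1] (faults so far: 7)
  FIFO total faults: 7
--- LRU ---
  step 0: ref 2 -> FAULT, frames=[2,-,-] (faults so far: 1)
  step 1: ref 2 -> HIT, frames=[2,-,-] (faults so far: 1)
  step 2: ref 1 -> FAULT, frames=[2,1,-] (faults so far: 2)
  step 3: ref 1 -> HIT, frames=[2,1,-] (faults so far: 2)
  step 4: ref 3 -> FAULT, frames=[2,1,3] (faults so far: 3)
  step 5: ref 4 -> FAULT, evict 2, frames=[4,1,3] (faults so far: 4)
  step 6: ref 2 -> FAULT, evict 1, frames=[4,2,3] (faults so far: 5)
  step 7: ref 4 -> HIT, frames=[4,2,3] (faults so far: 5)
  step 8: ref 1 -> FAULT, evict 3, frames=[4,2,1] (faults so far: 6)
  step 9: ref 3 -> FAULT, evict 2, frames=[4,3,1] (faults so far: 7)
  step 10: ref 2 -> FAULT, evict 4, frames=[2,3,1] (faults so far: 8)
  LRU total faults: 8
--- Optimal ---
  step 0: ref 2 -> FAULT, frames=[2,-,-] (faults so far: 1)
  step 1: ref 2 -> HIT, frames=[2,-,-] (faults so far: 1)
  step 2: ref 1 -> FAULT, frames=[2,1,-] (faults so far: 2)
  step 3: ref 1 -> HIT, frames=[2,1,-] (faults so far: 2)
  step 4: ref 3 -> FAULT, frames=[2,1,3] (faults so far: 3)
  step 5: ref 4 -> FAULT, evict 3, frames=[2,1,4] (faults so far: 4)
  step 6: ref 2 -> HIT, frames=[2,1,4] (faults so far: 4)
  step 7: ref 4 -> HIT, frames=[2,1,4] (faults so far: 4)
  step 8: ref 1 -> HIT, frames=[2,1,4] (faults so far: 4)
  step 9: ref 3 -> FAULT, evict 1, frames=[2,3,4] (faults so far: 5)
  step 10: ref 2 -> HIT, frames=[2,3,4] (faults so far: 5)
  Optimal total faults: 5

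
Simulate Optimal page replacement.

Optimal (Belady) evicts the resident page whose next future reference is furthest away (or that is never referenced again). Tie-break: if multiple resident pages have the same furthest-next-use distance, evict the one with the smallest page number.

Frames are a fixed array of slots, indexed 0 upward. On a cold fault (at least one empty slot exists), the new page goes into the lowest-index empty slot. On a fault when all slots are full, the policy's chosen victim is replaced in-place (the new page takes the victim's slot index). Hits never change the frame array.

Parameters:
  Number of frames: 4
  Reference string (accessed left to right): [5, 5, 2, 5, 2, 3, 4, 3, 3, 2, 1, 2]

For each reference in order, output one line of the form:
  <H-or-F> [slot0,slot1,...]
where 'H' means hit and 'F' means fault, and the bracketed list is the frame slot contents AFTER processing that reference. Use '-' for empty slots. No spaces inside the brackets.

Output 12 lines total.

F [5,-,-,-]
H [5,-,-,-]
F [5,2,-,-]
H [5,2,-,-]
H [5,2,-,-]
F [5,2,3,-]
F [5,2,3,4]
H [5,2,3,4]
H [5,2,3,4]
H [5,2,3,4]
F [5,2,1,4]
H [5,2,1,4]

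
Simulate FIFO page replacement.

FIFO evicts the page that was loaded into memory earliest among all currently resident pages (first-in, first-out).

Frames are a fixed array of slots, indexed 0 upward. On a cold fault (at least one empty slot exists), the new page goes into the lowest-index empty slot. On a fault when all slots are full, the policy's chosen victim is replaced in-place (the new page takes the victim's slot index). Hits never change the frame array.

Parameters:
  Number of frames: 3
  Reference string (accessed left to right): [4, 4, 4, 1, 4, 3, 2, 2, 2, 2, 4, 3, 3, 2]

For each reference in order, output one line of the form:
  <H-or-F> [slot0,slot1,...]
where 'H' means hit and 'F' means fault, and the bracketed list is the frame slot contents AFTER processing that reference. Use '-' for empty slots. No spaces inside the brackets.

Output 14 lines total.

F [4,-,-]
H [4,-,-]
H [4,-,-]
F [4,1,-]
H [4,1,-]
F [4,1,3]
F [2,1,3]
H [2,1,3]
H [2,1,3]
H [2,1,3]
F [2,4,3]
H [2,4,3]
H [2,4,3]
H [2,4,3]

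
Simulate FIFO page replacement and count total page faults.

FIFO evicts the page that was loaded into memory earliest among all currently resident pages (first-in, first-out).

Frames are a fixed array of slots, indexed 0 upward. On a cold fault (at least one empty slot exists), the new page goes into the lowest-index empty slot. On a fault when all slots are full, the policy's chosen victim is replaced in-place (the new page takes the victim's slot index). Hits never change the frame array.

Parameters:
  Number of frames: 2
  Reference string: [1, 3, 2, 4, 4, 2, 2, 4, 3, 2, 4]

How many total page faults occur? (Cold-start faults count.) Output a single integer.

Step 0: ref 1 → FAULT, frames=[1,-]
Step 1: ref 3 → FAULT, frames=[1,3]
Step 2: ref 2 → FAULT (evict 1), frames=[2,3]
Step 3: ref 4 → FAULT (evict 3), frames=[2,4]
Step 4: ref 4 → HIT, frames=[2,4]
Step 5: ref 2 → HIT, frames=[2,4]
Step 6: ref 2 → HIT, frames=[2,4]
Step 7: ref 4 → HIT, frames=[2,4]
Step 8: ref 3 → FAULT (evict 2), frames=[3,4]
Step 9: ref 2 → FAULT (evict 4), frames=[3,2]
Step 10: ref 4 → FAULT (evict 3), frames=[4,2]
Total faults: 7

Answer: 7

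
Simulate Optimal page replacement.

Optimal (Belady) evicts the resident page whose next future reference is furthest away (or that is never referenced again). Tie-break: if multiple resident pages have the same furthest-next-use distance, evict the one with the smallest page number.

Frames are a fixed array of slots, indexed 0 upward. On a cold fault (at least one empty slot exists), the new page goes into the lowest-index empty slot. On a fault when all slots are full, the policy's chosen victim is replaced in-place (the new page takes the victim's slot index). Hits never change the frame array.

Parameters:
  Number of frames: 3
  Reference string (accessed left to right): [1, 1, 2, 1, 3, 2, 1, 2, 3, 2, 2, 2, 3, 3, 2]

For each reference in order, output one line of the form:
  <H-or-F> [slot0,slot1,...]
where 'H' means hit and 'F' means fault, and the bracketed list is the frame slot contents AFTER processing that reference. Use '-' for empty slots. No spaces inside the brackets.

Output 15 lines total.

F [1,-,-]
H [1,-,-]
F [1,2,-]
H [1,2,-]
F [1,2,3]
H [1,2,3]
H [1,2,3]
H [1,2,3]
H [1,2,3]
H [1,2,3]
H [1,2,3]
H [1,2,3]
H [1,2,3]
H [1,2,3]
H [1,2,3]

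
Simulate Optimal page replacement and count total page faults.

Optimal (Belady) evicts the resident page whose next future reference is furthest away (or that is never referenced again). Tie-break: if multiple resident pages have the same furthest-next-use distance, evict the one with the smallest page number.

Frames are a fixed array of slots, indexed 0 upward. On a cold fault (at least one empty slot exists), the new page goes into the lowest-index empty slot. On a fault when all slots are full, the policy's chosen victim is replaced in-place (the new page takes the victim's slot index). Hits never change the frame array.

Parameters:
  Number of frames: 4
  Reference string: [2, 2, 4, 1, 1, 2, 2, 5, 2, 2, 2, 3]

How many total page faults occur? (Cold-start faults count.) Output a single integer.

Step 0: ref 2 → FAULT, frames=[2,-,-,-]
Step 1: ref 2 → HIT, frames=[2,-,-,-]
Step 2: ref 4 → FAULT, frames=[2,4,-,-]
Step 3: ref 1 → FAULT, frames=[2,4,1,-]
Step 4: ref 1 → HIT, frames=[2,4,1,-]
Step 5: ref 2 → HIT, frames=[2,4,1,-]
Step 6: ref 2 → HIT, frames=[2,4,1,-]
Step 7: ref 5 → FAULT, frames=[2,4,1,5]
Step 8: ref 2 → HIT, frames=[2,4,1,5]
Step 9: ref 2 → HIT, frames=[2,4,1,5]
Step 10: ref 2 → HIT, frames=[2,4,1,5]
Step 11: ref 3 → FAULT (evict 1), frames=[2,4,3,5]
Total faults: 5

Answer: 5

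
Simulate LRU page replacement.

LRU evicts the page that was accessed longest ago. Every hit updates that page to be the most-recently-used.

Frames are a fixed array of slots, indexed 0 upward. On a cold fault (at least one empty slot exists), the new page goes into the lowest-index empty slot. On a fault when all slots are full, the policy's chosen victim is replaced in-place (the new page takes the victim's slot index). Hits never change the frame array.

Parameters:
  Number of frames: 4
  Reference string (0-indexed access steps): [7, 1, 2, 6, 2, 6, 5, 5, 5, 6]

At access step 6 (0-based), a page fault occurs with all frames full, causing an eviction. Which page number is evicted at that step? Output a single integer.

Answer: 7

Derivation:
Step 0: ref 7 -> FAULT, frames=[7,-,-,-]
Step 1: ref 1 -> FAULT, frames=[7,1,-,-]
Step 2: ref 2 -> FAULT, frames=[7,1,2,-]
Step 3: ref 6 -> FAULT, frames=[7,1,2,6]
Step 4: ref 2 -> HIT, frames=[7,1,2,6]
Step 5: ref 6 -> HIT, frames=[7,1,2,6]
Step 6: ref 5 -> FAULT, evict 7, frames=[5,1,2,6]
At step 6: evicted page 7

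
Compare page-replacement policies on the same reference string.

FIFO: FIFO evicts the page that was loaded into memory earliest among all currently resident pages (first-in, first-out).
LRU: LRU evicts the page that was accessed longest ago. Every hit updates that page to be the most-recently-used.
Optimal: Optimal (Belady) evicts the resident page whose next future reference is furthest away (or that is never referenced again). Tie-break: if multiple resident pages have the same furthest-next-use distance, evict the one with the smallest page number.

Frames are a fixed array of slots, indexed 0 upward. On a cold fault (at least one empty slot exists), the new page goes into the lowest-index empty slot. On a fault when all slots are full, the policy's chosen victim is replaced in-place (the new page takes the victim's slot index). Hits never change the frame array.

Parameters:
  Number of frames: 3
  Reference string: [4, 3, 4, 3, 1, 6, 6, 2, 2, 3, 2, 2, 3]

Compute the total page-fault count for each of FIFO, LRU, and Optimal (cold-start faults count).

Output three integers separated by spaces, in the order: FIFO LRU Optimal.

--- FIFO ---
  step 0: ref 4 -> FAULT, frames=[4,-,-] (faults so far: 1)
  step 1: ref 3 -> FAULT, frames=[4,3,-] (faults so far: 2)
  step 2: ref 4 -> HIT, frames=[4,3,-] (faults so far: 2)
  step 3: ref 3 -> HIT, frames=[4,3,-] (faults so far: 2)
  step 4: ref 1 -> FAULT, frames=[4,3,1] (faults so far: 3)
  step 5: ref 6 -> FAULT, evict 4, frames=[6,3,1] (faults so far: 4)
  step 6: ref 6 -> HIT, frames=[6,3,1] (faults so far: 4)
  step 7: ref 2 -> FAULT, evict 3, frames=[6,2,1] (faults so far: 5)
  step 8: ref 2 -> HIT, frames=[6,2,1] (faults so far: 5)
  step 9: ref 3 -> FAULT, evict 1, frames=[6,2,3] (faults so far: 6)
  step 10: ref 2 -> HIT, frames=[6,2,3] (faults so far: 6)
  step 11: ref 2 -> HIT, frames=[6,2,3] (faults so far: 6)
  step 12: ref 3 -> HIT, frames=[6,2,3] (faults so far: 6)
  FIFO total faults: 6
--- LRU ---
  step 0: ref 4 -> FAULT, frames=[4,-,-] (faults so far: 1)
  step 1: ref 3 -> FAULT, frames=[4,3,-] (faults so far: 2)
  step 2: ref 4 -> HIT, frames=[4,3,-] (faults so far: 2)
  step 3: ref 3 -> HIT, frames=[4,3,-] (faults so far: 2)
  step 4: ref 1 -> FAULT, frames=[4,3,1] (faults so far: 3)
  step 5: ref 6 -> FAULT, evict 4, frames=[6,3,1] (faults so far: 4)
  step 6: ref 6 -> HIT, frames=[6,3,1] (faults so far: 4)
  step 7: ref 2 -> FAULT, evict 3, frames=[6,2,1] (faults so far: 5)
  step 8: ref 2 -> HIT, frames=[6,2,1] (faults so far: 5)
  step 9: ref 3 -> FAULT, evict 1, frames=[6,2,3] (faults so far: 6)
  step 10: ref 2 -> HIT, frames=[6,2,3] (faults so far: 6)
  step 11: ref 2 -> HIT, frames=[6,2,3] (faults so far: 6)
  step 12: ref 3 -> HIT, frames=[6,2,3] (faults so far: 6)
  LRU total faults: 6
--- Optimal ---
  step 0: ref 4 -> FAULT, frames=[4,-,-] (faults so far: 1)
  step 1: ref 3 -> FAULT, frames=[4,3,-] (faults so far: 2)
  step 2: ref 4 -> HIT, frames=[4,3,-] (faults so far: 2)
  step 3: ref 3 -> HIT, frames=[4,3,-] (faults so far: 2)
  step 4: ref 1 -> FAULT, frames=[4,3,1] (faults so far: 3)
  step 5: ref 6 -> FAULT, evict 1, frames=[4,3,6] (faults so far: 4)
  step 6: ref 6 -> HIT, frames=[4,3,6] (faults so far: 4)
  step 7: ref 2 -> FAULT, evict 4, frames=[2,3,6] (faults so far: 5)
  step 8: ref 2 -> HIT, frames=[2,3,6] (faults so far: 5)
  step 9: ref 3 -> HIT, frames=[2,3,6] (faults so far: 5)
  step 10: ref 2 -> HIT, frames=[2,3,6] (faults so far: 5)
  step 11: ref 2 -> HIT, frames=[2,3,6] (faults so far: 5)
  step 12: ref 3 -> HIT, frames=[2,3,6] (faults so far: 5)
  Optimal total faults: 5

Answer: 6 6 5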